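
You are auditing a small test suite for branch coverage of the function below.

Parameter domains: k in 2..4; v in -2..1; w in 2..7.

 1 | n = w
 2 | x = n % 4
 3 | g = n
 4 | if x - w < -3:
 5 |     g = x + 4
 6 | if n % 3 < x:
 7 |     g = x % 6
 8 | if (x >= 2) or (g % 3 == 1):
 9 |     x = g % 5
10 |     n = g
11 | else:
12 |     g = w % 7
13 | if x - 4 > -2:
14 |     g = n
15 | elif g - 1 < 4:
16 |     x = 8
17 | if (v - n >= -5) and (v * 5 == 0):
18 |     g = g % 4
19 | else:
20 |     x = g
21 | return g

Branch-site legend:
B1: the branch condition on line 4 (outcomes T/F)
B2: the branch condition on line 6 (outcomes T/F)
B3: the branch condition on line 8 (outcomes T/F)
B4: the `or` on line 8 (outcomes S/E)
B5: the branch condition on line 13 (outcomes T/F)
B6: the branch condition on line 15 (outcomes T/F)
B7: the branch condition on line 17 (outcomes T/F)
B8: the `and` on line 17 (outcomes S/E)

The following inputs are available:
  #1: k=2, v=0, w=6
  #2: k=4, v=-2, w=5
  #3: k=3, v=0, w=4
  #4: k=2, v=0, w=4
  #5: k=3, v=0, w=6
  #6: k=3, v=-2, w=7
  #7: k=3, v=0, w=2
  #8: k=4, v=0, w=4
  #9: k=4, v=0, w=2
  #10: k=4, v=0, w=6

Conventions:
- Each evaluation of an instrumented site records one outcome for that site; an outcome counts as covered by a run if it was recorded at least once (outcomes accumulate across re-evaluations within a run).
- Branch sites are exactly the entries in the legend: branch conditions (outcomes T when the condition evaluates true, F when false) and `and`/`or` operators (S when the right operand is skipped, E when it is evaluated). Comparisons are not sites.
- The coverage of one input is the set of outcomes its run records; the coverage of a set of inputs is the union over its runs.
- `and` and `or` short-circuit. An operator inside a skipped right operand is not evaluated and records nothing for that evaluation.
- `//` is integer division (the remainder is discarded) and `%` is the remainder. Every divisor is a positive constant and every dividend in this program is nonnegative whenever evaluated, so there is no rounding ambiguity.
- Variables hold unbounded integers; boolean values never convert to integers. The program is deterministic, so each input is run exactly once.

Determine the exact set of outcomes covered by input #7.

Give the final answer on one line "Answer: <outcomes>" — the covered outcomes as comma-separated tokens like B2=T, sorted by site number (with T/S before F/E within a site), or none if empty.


Running input #7 (k=3, v=0, w=2), event by event:
  B1->F, B2->F, B4->S, B3->T, B5->F, B6->T, B8->E, B7->T
collecting distinct outcomes: B1=F, B2=F, B3=T, B4=S, B5=F, B6=T, B7=T, B8=E
Answer: B1=F, B2=F, B3=T, B4=S, B5=F, B6=T, B7=T, B8=E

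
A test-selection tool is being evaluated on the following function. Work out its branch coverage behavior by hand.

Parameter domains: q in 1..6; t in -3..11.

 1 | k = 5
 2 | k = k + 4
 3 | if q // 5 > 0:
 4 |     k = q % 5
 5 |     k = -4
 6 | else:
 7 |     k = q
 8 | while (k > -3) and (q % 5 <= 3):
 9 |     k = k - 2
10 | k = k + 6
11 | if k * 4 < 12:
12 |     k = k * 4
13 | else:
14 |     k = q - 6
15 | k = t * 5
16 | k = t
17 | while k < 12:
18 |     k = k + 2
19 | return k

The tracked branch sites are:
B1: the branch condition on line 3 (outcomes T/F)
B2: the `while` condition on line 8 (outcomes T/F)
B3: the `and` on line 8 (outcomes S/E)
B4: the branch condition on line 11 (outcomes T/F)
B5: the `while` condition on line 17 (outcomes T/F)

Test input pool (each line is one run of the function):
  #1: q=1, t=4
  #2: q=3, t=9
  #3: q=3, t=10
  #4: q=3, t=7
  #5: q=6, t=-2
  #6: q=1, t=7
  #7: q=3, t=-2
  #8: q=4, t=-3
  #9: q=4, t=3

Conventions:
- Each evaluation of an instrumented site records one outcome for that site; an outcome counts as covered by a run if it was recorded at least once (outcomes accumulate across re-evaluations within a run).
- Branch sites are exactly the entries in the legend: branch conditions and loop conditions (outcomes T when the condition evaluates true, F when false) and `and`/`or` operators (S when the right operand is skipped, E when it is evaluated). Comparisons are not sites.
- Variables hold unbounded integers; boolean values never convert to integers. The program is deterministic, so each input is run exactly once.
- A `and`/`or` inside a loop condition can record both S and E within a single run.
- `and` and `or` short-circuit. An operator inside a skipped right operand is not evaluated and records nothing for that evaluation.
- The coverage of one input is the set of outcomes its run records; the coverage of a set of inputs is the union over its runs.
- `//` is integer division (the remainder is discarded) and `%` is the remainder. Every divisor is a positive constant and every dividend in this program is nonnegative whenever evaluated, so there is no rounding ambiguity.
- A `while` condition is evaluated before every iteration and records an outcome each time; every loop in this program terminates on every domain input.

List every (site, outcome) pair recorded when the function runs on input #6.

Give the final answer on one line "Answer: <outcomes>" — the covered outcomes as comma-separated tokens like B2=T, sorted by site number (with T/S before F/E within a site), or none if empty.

Event log for input #6 (q=1, t=7):
  B1->F, B3->E, B2->T, B3->E, B2->T, B3->S, B2->F, B4->F, B5->T, B5->T
  B5->T, B5->F
as a set, this run covers: B1=F, B2=T, B2=F, B3=S, B3=E, B4=F, B5=T, B5=F

Answer: B1=F, B2=T, B2=F, B3=S, B3=E, B4=F, B5=T, B5=F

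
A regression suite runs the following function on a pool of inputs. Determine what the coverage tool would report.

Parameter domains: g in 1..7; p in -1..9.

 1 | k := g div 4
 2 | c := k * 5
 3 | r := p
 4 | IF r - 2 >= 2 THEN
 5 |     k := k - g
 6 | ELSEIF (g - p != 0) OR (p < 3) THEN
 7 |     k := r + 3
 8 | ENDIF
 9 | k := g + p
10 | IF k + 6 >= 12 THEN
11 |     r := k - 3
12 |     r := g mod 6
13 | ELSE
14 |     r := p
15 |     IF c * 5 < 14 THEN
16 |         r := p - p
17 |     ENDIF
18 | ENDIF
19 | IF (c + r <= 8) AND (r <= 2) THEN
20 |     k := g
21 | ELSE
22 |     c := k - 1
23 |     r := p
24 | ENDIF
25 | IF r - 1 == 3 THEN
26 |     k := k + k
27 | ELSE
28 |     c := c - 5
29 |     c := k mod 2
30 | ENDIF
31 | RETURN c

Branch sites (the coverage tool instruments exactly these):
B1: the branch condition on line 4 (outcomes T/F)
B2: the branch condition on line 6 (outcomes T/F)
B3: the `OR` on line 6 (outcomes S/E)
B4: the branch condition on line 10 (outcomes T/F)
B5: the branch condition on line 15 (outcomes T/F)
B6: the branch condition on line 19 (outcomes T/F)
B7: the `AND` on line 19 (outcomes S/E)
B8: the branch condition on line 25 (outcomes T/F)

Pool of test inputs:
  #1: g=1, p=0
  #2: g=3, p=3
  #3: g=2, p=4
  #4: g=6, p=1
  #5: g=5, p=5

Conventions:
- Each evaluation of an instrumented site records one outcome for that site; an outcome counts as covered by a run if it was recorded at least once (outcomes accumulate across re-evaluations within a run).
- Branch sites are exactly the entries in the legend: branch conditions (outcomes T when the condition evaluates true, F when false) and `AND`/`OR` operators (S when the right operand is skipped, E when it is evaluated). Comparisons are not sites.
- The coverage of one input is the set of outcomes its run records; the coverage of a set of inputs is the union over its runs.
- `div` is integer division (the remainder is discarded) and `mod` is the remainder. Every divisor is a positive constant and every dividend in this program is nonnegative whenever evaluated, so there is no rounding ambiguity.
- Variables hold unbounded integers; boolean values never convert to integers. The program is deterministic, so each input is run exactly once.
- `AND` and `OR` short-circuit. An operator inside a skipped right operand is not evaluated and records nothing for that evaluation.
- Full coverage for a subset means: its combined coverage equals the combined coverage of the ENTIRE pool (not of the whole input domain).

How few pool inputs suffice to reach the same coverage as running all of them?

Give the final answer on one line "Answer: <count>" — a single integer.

input #1, g=1, p=0: events B1->F, B3->S, B2->T, B4->F, B5->T, B7->E, B6->T, B8->F; outcomes B1=F, B2=T, B3=S, B4=F, B5=T, B6=T, B7=E, B8=F
input #2, g=3, p=3: events B1->F, B3->E, B2->F, B4->T, B7->E, B6->F, B8->F; outcomes B1=F, B2=F, B3=E, B4=T, B6=F, B7=E, B8=F
input #3, g=2, p=4: events B1->T, B4->T, B7->E, B6->T, B8->F; outcomes B1=T, B4=T, B6=T, B7=E, B8=F
input #4, g=6, p=1: events B1->F, B3->S, B2->T, B4->T, B7->E, B6->T, B8->F; outcomes B1=F, B2=T, B3=S, B4=T, B6=T, B7=E, B8=F
input #5, g=5, p=5: events B1->T, B4->T, B7->S, B6->F, B8->F; outcomes B1=T, B4=T, B6=F, B7=S, B8=F
union over all inputs: B1=T, B1=F, B2=T, B2=F, B3=S, B3=E, B4=T, B4=F, B5=T, B6=T, B6=F, B7=S, B7=E, B8=F (14 outcomes)
no size-1 subset reaches all 14 outcomes (best union: 8/14)
no size-2 subset reaches all 14 outcomes (best union: 12/14)
at size 3, {1, 2, 5} reaches all 14 outcomes; every lexicographically earlier size-3 subset fails

Answer: 3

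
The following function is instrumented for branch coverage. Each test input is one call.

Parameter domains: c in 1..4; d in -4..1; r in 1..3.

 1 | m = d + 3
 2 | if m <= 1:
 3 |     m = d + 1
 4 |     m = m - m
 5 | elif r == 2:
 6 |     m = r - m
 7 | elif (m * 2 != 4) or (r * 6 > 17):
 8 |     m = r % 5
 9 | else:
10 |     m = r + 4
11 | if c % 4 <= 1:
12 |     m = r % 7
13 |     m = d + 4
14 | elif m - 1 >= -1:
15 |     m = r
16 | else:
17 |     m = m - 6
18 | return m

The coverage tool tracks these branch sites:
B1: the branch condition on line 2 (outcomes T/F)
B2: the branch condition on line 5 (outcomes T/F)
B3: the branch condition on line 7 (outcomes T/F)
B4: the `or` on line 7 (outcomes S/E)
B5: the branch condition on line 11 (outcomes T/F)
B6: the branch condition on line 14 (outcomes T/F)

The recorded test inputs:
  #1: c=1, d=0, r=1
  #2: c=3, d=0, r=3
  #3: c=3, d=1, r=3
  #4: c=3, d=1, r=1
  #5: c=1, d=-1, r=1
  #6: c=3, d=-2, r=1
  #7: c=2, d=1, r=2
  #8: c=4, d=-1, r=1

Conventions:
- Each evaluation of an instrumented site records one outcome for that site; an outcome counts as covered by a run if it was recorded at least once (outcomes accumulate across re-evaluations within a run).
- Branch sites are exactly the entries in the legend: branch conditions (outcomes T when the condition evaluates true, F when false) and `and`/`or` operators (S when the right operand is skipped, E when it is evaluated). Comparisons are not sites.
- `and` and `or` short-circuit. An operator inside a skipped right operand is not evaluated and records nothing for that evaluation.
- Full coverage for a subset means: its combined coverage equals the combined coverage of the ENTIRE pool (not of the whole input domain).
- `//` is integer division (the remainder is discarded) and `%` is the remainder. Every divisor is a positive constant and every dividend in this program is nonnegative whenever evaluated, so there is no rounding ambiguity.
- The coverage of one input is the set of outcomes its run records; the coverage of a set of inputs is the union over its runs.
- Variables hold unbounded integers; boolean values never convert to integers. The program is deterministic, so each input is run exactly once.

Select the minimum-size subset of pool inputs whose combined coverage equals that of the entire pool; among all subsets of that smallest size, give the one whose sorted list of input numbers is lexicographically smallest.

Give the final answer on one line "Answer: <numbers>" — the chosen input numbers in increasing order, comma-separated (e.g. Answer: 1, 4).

test 1 (c=1, d=0, r=1) fires B1->F, B2->F, B4->S, B3->T, B5->T; hits B1=F, B2=F, B3=T, B4=S, B5=T
test 2 (c=3, d=0, r=3) fires B1->F, B2->F, B4->S, B3->T, B5->F, B6->T; hits B1=F, B2=F, B3=T, B4=S, B5=F, B6=T
test 3 (c=3, d=1, r=3) fires B1->F, B2->F, B4->S, B3->T, B5->F, B6->T; hits B1=F, B2=F, B3=T, B4=S, B5=F, B6=T
test 4 (c=3, d=1, r=1) fires B1->F, B2->F, B4->S, B3->T, B5->F, B6->T; hits B1=F, B2=F, B3=T, B4=S, B5=F, B6=T
test 5 (c=1, d=-1, r=1) fires B1->F, B2->F, B4->E, B3->F, B5->T; hits B1=F, B2=F, B3=F, B4=E, B5=T
test 6 (c=3, d=-2, r=1) fires B1->T, B5->F, B6->T; hits B1=T, B5=F, B6=T
test 7 (c=2, d=1, r=2) fires B1->F, B2->T, B5->F, B6->F; hits B1=F, B2=T, B5=F, B6=F
test 8 (c=4, d=-1, r=1) fires B1->F, B2->F, B4->E, B3->F, B5->T; hits B1=F, B2=F, B3=F, B4=E, B5=T
together the pool reaches 12 outcomes: B1=T, B1=F, B2=T, B2=F, B3=T, B3=F, B4=S, B4=E, B5=T, B5=F, B6=T, B6=F
checked all size-1 subsets: none covers 12 outcomes (max 6/12)
checked all size-2 subsets: none covers 12 outcomes (max 9/12)
checked all size-3 subsets: none covers 12 outcomes (max 11/12)
the canonical winner is {1, 5, 6, 7}: size 4, full 12-outcome coverage, earliest index list among size-4 covers

Answer: 1, 5, 6, 7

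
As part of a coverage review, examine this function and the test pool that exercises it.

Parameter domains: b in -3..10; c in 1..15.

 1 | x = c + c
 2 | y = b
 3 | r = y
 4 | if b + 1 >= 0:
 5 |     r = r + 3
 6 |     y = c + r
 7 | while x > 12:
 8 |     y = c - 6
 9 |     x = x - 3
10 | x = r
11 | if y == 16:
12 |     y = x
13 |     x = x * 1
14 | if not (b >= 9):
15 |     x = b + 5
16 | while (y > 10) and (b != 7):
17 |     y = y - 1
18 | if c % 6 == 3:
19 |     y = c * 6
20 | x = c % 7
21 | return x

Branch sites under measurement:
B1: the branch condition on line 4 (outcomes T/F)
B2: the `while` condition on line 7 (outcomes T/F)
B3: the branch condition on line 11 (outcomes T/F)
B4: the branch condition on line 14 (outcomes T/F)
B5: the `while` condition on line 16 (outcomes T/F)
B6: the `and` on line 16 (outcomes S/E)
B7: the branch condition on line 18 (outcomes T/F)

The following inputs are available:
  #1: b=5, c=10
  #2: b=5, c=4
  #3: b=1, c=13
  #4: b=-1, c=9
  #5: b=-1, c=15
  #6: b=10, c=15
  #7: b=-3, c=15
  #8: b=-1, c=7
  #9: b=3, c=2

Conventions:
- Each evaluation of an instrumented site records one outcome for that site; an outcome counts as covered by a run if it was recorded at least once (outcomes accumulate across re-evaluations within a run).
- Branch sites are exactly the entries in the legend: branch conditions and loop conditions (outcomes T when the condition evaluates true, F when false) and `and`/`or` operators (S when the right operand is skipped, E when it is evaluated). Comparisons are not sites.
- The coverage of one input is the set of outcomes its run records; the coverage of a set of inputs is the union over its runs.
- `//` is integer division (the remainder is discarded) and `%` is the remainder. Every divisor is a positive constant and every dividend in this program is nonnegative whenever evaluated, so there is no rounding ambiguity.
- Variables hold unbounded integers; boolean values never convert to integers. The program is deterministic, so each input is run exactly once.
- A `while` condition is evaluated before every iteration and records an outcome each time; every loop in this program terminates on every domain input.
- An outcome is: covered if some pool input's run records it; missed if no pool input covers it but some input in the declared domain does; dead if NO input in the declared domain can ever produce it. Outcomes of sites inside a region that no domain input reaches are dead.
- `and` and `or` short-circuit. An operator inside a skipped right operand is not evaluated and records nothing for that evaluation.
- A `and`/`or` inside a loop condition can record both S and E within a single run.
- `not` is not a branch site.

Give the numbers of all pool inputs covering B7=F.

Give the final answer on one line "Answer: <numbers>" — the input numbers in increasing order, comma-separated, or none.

input #1 (b=5, c=10): records B7=F
input #2 (b=5, c=4): records B7=F
input #3 (b=1, c=13): records B7=F
input #4 (b=-1, c=9): does not record B7=F
input #5 (b=-1, c=15): does not record B7=F
input #6 (b=10, c=15): does not record B7=F
input #7 (b=-3, c=15): does not record B7=F
input #8 (b=-1, c=7): records B7=F
input #9 (b=3, c=2): records B7=F

Answer: 1, 2, 3, 8, 9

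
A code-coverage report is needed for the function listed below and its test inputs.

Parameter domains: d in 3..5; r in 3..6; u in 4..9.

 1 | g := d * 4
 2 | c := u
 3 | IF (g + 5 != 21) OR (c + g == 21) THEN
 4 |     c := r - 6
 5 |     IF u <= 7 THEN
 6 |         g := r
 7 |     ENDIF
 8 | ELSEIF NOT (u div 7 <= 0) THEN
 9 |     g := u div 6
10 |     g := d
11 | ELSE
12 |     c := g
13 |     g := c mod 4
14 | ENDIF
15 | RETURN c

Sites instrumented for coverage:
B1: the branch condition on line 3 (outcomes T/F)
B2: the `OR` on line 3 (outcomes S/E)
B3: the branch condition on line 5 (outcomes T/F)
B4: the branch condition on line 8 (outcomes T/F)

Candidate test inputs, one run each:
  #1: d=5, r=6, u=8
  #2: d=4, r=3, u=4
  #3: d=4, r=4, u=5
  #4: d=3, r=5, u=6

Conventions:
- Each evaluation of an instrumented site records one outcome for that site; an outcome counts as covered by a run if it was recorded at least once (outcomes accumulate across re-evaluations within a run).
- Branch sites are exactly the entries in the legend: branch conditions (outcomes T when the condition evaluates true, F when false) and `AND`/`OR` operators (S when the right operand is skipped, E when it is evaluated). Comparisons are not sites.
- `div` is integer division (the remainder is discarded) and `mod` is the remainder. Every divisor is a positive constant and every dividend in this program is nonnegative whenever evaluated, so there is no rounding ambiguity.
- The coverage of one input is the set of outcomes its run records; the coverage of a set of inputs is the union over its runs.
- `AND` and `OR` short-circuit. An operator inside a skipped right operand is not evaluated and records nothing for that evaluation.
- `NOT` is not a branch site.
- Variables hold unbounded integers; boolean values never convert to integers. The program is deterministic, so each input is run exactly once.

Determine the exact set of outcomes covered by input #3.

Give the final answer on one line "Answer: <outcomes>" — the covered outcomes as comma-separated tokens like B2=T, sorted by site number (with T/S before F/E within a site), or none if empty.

Tracing the run of input #3 (d=4, r=4, u=5):
  B2->E, B1->T, B3->T
as a set, this run covers: B1=T, B2=E, B3=T

Answer: B1=T, B2=E, B3=T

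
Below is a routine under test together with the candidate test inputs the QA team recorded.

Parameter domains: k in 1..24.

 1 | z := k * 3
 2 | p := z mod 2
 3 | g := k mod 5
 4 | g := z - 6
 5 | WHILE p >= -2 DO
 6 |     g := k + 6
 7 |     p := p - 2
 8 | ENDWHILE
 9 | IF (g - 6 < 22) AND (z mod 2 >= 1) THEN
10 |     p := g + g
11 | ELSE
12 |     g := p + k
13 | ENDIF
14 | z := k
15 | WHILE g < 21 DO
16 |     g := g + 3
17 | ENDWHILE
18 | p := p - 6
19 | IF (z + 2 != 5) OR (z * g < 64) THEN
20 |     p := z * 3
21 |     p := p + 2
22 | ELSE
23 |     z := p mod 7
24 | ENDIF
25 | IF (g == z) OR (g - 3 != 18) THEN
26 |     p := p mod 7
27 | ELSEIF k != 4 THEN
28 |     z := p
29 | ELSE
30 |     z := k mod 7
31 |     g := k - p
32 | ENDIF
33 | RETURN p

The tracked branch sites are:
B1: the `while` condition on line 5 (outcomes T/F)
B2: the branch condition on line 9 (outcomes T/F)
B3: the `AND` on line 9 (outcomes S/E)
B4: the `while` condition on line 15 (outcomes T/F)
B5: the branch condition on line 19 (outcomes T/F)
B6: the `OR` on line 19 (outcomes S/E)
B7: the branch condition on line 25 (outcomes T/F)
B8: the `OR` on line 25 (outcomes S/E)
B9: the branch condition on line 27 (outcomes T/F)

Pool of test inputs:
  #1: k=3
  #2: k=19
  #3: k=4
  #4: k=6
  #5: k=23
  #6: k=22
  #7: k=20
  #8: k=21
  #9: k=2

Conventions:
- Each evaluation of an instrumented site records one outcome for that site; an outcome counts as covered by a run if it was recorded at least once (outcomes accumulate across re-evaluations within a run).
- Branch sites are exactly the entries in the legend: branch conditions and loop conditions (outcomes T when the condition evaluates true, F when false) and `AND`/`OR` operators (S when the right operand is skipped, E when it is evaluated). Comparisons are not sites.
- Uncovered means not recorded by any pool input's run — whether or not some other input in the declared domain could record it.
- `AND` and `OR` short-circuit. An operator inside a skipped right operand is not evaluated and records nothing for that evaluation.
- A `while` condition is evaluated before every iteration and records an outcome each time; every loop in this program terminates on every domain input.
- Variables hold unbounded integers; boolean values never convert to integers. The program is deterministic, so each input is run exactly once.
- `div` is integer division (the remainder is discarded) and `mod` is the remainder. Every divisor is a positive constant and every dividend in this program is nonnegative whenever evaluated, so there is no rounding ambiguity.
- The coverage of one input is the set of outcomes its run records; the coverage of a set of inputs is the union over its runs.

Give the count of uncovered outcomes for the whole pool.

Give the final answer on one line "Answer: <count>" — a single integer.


#1 (k=3) -> covered: B1=T, B1=F, B2=T, B3=E, B4=T, B4=F, B5=T, B6=E, B7=F, B8=E, B9=T
#2 (k=19) -> covered: B1=T, B1=F, B2=T, B3=E, B4=F, B5=T, B6=S, B7=T, B8=E
#3 (k=4) -> covered: B1=T, B1=F, B2=F, B3=E, B4=T, B4=F, B5=T, B6=S, B7=F, B8=E, B9=F
#4 (k=6) -> covered: B1=T, B1=F, B2=F, B3=E, B4=T, B4=F, B5=T, B6=S, B7=T, B8=E
#5 (k=23) -> covered: B1=T, B1=F, B2=F, B3=S, B4=T, B4=F, B5=T, B6=S, B7=T, B8=S
#6 (k=22) -> covered: B1=T, B1=F, B2=F, B3=S, B4=T, B4=F, B5=T, B6=S, B7=F, B8=E, B9=T
#7 (k=20) -> covered: B1=T, B1=F, B2=F, B3=E, B4=T, B4=F, B5=T, B6=S, B7=T, B8=E
#8 (k=21) -> covered: B1=T, B1=F, B2=T, B3=E, B4=F, B5=T, B6=S, B7=T, B8=E
#9 (k=2) -> covered: B1=T, B1=F, B2=F, B3=E, B4=T, B4=F, B5=T, B6=S, B7=T, B8=E
union over the pool: B1=T, B1=F, B2=T, B2=F, B3=S, B3=E, B4=T, B4=F, B5=T, B6=S, B6=E, B7=T, B7=F, B8=S, B8=E, B9=T, B9=F
uncovered (1 of 18): B5=F
Answer: 1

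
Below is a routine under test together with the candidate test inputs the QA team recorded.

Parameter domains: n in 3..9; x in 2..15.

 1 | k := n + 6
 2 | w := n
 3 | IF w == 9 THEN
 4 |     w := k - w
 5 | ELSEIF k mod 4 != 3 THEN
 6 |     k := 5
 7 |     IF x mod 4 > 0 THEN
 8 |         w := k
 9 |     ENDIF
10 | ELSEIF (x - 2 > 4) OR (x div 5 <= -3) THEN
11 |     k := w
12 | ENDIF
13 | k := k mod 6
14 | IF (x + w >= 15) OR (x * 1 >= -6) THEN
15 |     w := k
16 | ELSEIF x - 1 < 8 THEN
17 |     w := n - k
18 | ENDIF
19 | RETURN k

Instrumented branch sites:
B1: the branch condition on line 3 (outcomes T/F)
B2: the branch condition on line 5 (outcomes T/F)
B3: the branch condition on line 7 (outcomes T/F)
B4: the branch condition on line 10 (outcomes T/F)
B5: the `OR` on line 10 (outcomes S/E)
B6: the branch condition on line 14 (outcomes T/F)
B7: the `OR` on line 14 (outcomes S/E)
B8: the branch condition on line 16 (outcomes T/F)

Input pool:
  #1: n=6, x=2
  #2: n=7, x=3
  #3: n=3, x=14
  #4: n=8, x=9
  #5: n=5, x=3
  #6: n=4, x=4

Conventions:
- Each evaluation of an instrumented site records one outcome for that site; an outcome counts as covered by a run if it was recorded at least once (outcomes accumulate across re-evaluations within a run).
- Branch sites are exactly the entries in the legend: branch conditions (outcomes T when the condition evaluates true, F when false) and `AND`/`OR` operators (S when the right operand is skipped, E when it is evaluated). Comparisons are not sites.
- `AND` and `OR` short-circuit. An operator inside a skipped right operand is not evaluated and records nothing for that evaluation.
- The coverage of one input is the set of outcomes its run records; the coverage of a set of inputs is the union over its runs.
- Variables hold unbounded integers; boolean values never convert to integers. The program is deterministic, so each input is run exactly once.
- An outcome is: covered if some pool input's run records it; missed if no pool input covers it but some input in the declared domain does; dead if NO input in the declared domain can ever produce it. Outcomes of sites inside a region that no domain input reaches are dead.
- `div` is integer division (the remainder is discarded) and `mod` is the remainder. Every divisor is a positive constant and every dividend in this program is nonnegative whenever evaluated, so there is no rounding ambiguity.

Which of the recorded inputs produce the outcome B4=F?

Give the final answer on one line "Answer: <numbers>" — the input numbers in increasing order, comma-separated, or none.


input #1 (n=6, x=2): misses B4=F
input #2 (n=7, x=3): misses B4=F
input #3 (n=3, x=14): misses B4=F
input #4 (n=8, x=9): misses B4=F
input #5 (n=5, x=3): covers B4=F
input #6 (n=4, x=4): misses B4=F
Answer: 5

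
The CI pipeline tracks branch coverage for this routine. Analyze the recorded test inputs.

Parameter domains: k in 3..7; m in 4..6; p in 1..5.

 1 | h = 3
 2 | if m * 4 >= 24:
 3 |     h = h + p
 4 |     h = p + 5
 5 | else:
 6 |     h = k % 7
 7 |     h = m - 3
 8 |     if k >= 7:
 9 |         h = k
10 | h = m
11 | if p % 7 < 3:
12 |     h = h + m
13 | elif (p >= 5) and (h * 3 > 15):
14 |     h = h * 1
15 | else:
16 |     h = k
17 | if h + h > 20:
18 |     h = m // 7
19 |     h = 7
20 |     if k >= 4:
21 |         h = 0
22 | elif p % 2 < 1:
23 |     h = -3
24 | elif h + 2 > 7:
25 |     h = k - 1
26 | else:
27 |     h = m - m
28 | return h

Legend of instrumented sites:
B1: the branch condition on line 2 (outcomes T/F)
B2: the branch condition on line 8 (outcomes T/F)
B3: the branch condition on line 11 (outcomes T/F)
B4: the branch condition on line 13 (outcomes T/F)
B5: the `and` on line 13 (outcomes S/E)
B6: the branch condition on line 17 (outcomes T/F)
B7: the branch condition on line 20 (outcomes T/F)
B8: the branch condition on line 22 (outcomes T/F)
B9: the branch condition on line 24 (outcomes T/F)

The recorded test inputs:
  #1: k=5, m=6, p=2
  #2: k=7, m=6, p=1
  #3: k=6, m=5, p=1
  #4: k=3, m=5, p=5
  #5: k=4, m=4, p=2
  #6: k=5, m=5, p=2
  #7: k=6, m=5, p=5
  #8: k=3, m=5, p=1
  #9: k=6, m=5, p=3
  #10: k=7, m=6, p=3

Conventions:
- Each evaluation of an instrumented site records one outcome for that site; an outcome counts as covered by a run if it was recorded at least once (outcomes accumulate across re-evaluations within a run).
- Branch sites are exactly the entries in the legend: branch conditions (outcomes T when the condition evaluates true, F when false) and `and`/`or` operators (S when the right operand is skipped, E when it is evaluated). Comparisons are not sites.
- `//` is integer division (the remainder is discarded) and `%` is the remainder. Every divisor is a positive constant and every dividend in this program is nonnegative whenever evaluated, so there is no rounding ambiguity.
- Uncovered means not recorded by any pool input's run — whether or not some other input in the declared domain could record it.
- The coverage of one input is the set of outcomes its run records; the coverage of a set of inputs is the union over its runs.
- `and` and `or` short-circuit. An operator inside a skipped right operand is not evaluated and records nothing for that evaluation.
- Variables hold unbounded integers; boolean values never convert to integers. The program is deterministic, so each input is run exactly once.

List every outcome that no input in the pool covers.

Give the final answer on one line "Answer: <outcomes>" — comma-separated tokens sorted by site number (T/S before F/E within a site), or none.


test 1 (k=5, m=6, p=2) hits B1=T, B3=T, B6=T, B7=T
test 2 (k=7, m=6, p=1) hits B1=T, B3=T, B6=T, B7=T
test 3 (k=6, m=5, p=1) hits B1=F, B2=F, B3=T, B6=F, B8=F, B9=T
test 4 (k=3, m=5, p=5) hits B1=F, B2=F, B3=F, B4=F, B5=E, B6=F, B8=F, B9=F
test 5 (k=4, m=4, p=2) hits B1=F, B2=F, B3=T, B6=F, B8=T
test 6 (k=5, m=5, p=2) hits B1=F, B2=F, B3=T, B6=F, B8=T
test 7 (k=6, m=5, p=5) hits B1=F, B2=F, B3=F, B4=F, B5=E, B6=F, B8=F, B9=T
test 8 (k=3, m=5, p=1) hits B1=F, B2=F, B3=T, B6=F, B8=F, B9=T
test 9 (k=6, m=5, p=3) hits B1=F, B2=F, B3=F, B4=F, B5=S, B6=F, B8=F, B9=T
test 10 (k=7, m=6, p=3) hits B1=T, B3=F, B4=F, B5=S, B6=F, B8=F, B9=T
union over the pool: B1=T, B1=F, B2=F, B3=T, B3=F, B4=F, B5=S, B5=E, B6=T, B6=F, B7=T, B8=T, B8=F, B9=T, B9=F
uncovered (3 of 18): B2=T, B4=T, B7=F
Answer: B2=T, B4=T, B7=F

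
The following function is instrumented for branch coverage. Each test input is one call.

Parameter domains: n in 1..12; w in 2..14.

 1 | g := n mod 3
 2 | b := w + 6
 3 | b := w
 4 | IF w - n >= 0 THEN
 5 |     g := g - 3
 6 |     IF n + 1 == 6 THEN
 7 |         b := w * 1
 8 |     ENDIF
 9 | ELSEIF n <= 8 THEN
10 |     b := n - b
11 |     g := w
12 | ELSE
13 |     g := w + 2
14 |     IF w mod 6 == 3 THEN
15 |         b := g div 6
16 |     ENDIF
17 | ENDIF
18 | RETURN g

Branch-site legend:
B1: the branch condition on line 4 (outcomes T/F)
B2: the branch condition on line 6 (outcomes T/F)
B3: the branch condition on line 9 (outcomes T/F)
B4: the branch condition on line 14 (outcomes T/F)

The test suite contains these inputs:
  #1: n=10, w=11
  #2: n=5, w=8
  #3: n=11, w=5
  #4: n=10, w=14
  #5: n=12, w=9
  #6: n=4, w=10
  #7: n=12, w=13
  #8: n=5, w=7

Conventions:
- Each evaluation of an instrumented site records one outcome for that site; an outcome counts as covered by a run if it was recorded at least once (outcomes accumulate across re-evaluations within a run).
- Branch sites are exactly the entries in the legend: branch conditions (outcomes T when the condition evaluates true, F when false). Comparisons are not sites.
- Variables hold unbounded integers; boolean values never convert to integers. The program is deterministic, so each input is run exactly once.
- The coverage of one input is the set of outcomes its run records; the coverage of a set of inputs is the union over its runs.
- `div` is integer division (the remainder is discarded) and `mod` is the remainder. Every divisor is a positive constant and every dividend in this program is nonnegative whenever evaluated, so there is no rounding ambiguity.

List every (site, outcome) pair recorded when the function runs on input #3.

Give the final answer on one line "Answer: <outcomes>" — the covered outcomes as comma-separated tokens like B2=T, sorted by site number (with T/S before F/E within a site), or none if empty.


Event log for input #3 (n=11, w=5):
  B1->F, B3->F, B4->F
distinct outcomes covered: B1=F, B3=F, B4=F
Answer: B1=F, B3=F, B4=F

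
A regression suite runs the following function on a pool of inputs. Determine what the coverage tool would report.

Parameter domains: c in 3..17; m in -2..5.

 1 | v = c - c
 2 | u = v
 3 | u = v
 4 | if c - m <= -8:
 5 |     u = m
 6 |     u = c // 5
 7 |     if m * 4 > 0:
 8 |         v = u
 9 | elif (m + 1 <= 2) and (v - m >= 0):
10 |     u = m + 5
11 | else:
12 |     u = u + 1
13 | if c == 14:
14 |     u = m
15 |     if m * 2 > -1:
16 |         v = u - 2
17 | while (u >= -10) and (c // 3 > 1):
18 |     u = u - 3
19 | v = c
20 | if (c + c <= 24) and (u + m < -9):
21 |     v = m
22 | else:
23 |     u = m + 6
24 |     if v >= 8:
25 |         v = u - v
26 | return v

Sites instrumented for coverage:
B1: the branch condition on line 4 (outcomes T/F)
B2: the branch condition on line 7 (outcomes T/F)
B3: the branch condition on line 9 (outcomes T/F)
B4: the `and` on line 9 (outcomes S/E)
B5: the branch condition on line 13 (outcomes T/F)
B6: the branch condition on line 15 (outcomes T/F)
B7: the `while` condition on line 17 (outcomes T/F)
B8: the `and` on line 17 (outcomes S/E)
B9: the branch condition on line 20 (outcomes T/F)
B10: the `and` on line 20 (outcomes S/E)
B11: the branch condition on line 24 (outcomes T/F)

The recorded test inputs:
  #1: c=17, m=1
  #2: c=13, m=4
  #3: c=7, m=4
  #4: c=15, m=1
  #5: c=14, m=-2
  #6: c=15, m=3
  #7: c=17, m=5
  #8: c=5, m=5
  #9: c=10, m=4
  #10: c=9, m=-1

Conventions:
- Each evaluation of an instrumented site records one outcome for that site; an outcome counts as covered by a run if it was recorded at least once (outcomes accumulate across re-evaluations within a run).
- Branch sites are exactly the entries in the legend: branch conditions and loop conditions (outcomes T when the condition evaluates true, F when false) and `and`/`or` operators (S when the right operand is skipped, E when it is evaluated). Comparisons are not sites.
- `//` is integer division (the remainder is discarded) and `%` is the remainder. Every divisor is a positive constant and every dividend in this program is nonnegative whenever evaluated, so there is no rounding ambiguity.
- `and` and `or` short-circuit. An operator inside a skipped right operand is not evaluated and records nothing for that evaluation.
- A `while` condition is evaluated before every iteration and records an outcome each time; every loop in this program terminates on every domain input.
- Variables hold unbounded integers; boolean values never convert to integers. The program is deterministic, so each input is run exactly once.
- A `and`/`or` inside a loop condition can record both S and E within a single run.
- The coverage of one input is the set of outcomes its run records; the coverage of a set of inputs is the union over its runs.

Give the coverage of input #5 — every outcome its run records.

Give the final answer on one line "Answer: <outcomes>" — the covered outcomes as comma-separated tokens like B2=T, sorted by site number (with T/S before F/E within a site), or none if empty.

Event log for input #5 (c=14, m=-2):
  B1->F, B4->E, B3->T, B5->T, B6->F, B8->E, B7->T, B8->E, B7->T, B8->E
  B7->T, B8->S, B7->F, B10->S, B9->F, B11->T
collecting distinct outcomes: B1=F, B3=T, B4=E, B5=T, B6=F, B7=T, B7=F, B8=S, B8=E, B9=F, B10=S, B11=T

Answer: B1=F, B3=T, B4=E, B5=T, B6=F, B7=T, B7=F, B8=S, B8=E, B9=F, B10=S, B11=T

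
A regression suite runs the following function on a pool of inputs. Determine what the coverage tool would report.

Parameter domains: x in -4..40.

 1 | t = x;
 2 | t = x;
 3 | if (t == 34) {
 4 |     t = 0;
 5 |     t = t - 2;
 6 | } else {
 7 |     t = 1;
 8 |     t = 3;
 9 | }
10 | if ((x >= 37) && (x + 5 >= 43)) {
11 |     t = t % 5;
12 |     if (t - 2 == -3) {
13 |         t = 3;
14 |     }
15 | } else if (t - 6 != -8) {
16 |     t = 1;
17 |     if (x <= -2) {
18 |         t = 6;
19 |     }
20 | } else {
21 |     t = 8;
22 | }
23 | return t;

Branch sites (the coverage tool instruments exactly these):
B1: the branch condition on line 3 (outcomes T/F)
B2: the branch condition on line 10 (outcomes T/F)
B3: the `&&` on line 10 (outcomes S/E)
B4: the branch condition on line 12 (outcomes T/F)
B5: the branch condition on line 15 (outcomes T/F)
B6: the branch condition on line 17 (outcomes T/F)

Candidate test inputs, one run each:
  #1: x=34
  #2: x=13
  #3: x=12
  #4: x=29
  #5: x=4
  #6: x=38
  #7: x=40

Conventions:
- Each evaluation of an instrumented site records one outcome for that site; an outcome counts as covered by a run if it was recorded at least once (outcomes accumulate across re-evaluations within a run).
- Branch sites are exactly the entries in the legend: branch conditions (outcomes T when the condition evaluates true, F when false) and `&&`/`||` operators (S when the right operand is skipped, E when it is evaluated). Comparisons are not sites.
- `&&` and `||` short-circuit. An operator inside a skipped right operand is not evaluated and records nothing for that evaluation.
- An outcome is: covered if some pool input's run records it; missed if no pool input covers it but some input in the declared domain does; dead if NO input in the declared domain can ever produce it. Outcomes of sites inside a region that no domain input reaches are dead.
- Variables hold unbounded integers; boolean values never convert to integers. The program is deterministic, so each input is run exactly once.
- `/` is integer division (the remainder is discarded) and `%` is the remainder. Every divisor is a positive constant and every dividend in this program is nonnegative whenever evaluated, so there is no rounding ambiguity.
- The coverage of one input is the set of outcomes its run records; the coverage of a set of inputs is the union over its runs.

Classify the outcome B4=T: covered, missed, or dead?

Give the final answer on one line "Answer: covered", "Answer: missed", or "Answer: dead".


no pool input records B4=T
checking all 45 inputs in the declared domain: B4=T is never recorded -> dead
Answer: dead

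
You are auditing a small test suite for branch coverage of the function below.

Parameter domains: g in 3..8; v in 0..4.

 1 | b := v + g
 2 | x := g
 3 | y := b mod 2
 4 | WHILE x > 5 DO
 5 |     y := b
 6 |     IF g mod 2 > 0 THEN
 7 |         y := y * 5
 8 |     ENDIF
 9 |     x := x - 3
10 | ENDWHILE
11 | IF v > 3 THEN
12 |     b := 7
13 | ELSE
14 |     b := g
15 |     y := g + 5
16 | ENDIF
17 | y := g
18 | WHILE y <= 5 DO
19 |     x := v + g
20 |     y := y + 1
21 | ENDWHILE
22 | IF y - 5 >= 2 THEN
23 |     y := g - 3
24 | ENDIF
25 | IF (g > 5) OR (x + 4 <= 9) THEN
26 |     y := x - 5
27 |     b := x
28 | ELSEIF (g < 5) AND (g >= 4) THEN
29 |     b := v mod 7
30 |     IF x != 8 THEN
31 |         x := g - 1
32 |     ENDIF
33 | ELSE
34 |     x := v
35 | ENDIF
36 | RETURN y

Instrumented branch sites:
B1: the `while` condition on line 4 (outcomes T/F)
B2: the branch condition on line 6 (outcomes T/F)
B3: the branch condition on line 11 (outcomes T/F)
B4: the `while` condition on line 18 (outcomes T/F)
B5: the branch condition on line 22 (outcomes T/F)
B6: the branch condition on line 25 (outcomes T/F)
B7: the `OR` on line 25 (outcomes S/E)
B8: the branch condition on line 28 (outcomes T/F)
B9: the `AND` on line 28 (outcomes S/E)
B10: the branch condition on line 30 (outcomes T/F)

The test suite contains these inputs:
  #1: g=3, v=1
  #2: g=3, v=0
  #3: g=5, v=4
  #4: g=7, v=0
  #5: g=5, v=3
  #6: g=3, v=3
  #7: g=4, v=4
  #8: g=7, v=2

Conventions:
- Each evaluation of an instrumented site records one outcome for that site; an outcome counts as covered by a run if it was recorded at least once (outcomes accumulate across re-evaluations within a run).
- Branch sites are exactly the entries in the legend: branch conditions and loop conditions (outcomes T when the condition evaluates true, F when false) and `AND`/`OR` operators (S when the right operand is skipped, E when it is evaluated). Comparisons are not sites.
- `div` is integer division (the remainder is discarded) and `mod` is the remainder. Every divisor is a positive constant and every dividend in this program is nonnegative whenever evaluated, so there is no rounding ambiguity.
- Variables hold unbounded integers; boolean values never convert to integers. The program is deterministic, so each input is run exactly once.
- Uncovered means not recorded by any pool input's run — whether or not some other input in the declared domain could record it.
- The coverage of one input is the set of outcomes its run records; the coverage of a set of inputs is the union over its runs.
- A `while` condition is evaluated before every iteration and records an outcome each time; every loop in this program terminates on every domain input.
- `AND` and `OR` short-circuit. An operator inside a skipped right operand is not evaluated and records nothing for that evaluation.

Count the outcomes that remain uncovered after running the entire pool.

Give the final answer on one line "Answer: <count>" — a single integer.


run #1 (g=3, v=1) records B1=F, B3=F, B4=T, B4=F, B5=F, B6=T, B7=E
run #2 (g=3, v=0) records B1=F, B3=F, B4=T, B4=F, B5=F, B6=T, B7=E
run #3 (g=5, v=4) records B1=F, B3=T, B4=T, B4=F, B5=F, B6=F, B7=E, B8=F, B9=S
run #4 (g=7, v=0) records B1=T, B1=F, B2=T, B3=F, B4=F, B5=T, B6=T, B7=S
run #5 (g=5, v=3) records B1=F, B3=F, B4=T, B4=F, B5=F, B6=F, B7=E, B8=F, B9=S
run #6 (g=3, v=3) records B1=F, B3=F, B4=T, B4=F, B5=F, B6=F, B7=E, B8=F, B9=E
run #7 (g=4, v=4) records B1=F, B3=T, B4=T, B4=F, B5=F, B6=F, B7=E, B8=T, B9=E, B10=F
run #8 (g=7, v=2) records B1=T, B1=F, B2=T, B3=F, B4=F, B5=T, B6=T, B7=S
union over the pool: B1=T, B1=F, B2=T, B3=T, B3=F, B4=T, B4=F, B5=T, B5=F, B6=T, B6=F, B7=S, B7=E, B8=T, B8=F, B9=S, B9=E, B10=F
uncovered (2 of 20): B2=F, B10=T
Answer: 2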